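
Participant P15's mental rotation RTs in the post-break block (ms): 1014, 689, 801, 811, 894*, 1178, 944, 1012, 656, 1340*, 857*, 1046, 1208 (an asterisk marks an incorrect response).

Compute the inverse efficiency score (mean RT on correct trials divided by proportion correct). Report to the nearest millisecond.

1217 ms

Correct trials (n=10): 1014, 689, 801, 811, 1178, 944, 1012, 656, 1046, 1208
Mean correct RT = 9359/10 = 935.9000 ms
Proportion correct = 10/13
IES = 935.9000 / (10/13) = 1216.670 ms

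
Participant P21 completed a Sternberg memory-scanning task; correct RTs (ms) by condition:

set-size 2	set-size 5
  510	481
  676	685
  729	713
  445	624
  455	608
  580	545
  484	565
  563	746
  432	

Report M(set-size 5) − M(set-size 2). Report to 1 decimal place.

M(set-size 2) = 4874/9 = 541.556
M(set-size 5) = 4967/8 = 620.875
Difference = 620.875 − 541.556 = 79.319 ms

79.3 ms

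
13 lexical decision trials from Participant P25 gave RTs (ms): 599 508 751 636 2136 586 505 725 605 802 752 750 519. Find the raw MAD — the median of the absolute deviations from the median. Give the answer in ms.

Sorted: 505, 508, 519, 586, 599, 605, 636, 725, 750, 751, 752, 802, 2136 → median = 636
|x − 636|: 37, 128, 115, 0, 1500, 50, 131, 89, 31, 166, 116, 114, 117
Sorted deviations: 0, 31, 37, 50, 89, 114, 115, 116, 117, 128, 131, 166, 1500 → MAD = 115

115 ms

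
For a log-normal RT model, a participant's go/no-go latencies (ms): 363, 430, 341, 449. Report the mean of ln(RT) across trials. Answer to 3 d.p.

ln(RT): 5.8944, 6.0638, 5.8319, 6.1070
Σ ln(RT) = 23.8971
Mean = 23.8971/4 = 5.97427

5.974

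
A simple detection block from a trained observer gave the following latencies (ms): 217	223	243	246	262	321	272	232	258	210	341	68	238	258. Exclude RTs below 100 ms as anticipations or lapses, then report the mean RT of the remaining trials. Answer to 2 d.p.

255.46 ms

Excluded: 68
Retained (n=13): Σ = 3321
Mean = 3321/13 = 255.4615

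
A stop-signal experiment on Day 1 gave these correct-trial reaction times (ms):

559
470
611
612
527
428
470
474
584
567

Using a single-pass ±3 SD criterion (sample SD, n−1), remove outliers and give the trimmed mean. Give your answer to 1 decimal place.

530.2 ms

n = 10, ΣRT = 5302, M = 530.200
Σ(x−M)² = 39159.60; s = √(39159.60/9) = 65.963
Cutoffs: 530.200 ± 3·65.963 → [332.3, 728.1]
No RTs fall outside the cutoffs; all 10 retained. Mean = 5302/10 = 530.200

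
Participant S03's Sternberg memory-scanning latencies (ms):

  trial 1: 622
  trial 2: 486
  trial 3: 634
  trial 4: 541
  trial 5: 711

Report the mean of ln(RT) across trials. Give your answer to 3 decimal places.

ln(RT): 6.4329, 6.1862, 6.4520, 6.2934, 6.5667
Σ ln(RT) = 31.9313
Mean = 31.9313/5 = 6.38626

6.386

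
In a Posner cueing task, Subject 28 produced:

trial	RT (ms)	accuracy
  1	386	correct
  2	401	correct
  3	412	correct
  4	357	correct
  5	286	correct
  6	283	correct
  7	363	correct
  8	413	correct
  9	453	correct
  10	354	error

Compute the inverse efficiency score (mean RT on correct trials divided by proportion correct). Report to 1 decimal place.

Correct trials (n=9): 386, 401, 412, 357, 286, 283, 363, 413, 453
Mean correct RT = 3354/9 = 372.6667 ms
Proportion correct = 9/10
IES = 372.6667 / (9/10) = 414.074 ms

414.1 ms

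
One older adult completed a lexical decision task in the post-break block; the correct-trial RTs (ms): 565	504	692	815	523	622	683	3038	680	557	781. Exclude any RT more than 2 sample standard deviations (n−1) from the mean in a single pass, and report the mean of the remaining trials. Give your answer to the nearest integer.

n = 11, ΣRT = 9460, M = 860.000
Σ(x−M)² = 5319686.00; s = √(5319686.00/10) = 729.362
Cutoffs: 860.000 ± 2·729.362 → [-598.7, 2318.7]
Outside: 3038 → excluded.
Retained (n=10): Σ = 6422, mean = 6422/10 = 642.200

642 ms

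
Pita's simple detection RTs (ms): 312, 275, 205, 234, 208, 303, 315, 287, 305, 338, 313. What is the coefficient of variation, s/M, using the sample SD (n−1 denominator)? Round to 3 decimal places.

0.162

n = 11, Σ = 3095, M = 281.3636
Σ(x−M)² = 20834.545; s = √(20834.545/10) = 45.6449
CV = 45.6449 / 281.3636 = 0.16223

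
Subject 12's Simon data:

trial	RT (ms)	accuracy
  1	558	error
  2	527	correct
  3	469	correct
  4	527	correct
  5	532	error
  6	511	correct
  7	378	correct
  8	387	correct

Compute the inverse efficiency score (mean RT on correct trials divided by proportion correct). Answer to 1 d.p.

Correct trials (n=6): 527, 469, 527, 511, 378, 387
Mean correct RT = 2799/6 = 466.5000 ms
Proportion correct = 6/8
IES = 466.5000 / (6/8) = 622.000 ms

622.0 ms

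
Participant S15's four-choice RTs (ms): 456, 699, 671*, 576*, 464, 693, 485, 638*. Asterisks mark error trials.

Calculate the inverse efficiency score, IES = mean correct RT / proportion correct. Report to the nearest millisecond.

895 ms

Correct trials (n=5): 456, 699, 464, 693, 485
Mean correct RT = 2797/5 = 559.4000 ms
Proportion correct = 5/8
IES = 559.4000 / (5/8) = 895.040 ms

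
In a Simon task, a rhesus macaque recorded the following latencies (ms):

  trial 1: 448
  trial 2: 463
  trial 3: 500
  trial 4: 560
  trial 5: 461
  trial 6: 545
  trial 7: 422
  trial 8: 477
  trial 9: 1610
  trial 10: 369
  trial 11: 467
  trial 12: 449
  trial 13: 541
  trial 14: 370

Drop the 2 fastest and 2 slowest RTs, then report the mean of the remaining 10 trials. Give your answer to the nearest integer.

477 ms

Sorted: 369, 370, 422, 448, 449, 461, 463, 467, 477, 500, 541, 545, 560, 1610
Drop lowest 2 (369, 370) and highest 2 (560, 1610)
Remaining (n=10): Σ = 4773, mean = 4773/10 = 477.300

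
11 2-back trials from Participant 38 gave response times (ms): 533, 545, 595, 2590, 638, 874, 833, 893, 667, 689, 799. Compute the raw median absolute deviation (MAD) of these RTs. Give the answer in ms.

144 ms

Sorted: 533, 545, 595, 638, 667, 689, 799, 833, 874, 893, 2590 → median = 689
|x − 689|: 156, 144, 94, 1901, 51, 185, 144, 204, 22, 0, 110
Sorted deviations: 0, 22, 51, 94, 110, 144, 144, 156, 185, 204, 1901 → MAD = 144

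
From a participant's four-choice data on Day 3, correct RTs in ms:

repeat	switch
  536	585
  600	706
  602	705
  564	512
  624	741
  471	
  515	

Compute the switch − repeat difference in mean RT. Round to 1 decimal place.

M(repeat) = 3912/7 = 558.857
M(switch) = 3249/5 = 649.800
Difference = 649.800 − 558.857 = 90.943 ms

90.9 ms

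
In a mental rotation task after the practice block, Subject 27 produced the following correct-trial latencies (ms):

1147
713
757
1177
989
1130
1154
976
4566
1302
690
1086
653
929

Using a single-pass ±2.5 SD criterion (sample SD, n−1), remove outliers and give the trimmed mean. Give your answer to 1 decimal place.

n = 14, ΣRT = 17269, M = 1233.500
Σ(x−M)² = 12508863.50; s = √(12508863.50/13) = 980.928
Cutoffs: 1233.500 ± 2.5·980.928 → [-1218.8, 3685.8]
Outside: 4566 → excluded.
Retained (n=13): Σ = 12703, mean = 12703/13 = 977.154

977.2 ms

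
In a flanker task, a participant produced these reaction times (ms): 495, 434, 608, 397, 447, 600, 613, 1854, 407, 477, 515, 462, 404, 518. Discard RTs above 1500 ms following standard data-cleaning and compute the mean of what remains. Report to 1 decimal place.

490.5 ms

Excluded: 1854
Retained (n=13): Σ = 6377
Mean = 6377/13 = 490.5385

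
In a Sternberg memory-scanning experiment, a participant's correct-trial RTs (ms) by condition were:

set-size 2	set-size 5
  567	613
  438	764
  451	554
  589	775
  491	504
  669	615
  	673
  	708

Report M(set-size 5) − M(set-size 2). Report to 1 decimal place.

116.6 ms

M(set-size 2) = 3205/6 = 534.167
M(set-size 5) = 5206/8 = 650.750
Difference = 650.750 − 534.167 = 116.583 ms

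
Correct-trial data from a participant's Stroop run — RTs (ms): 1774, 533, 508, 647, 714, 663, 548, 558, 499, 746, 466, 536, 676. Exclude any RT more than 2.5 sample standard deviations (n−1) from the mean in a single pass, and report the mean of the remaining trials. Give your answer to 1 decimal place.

n = 13, ΣRT = 8868, M = 682.154
Σ(x−M)² = 1386475.69; s = √(1386475.69/12) = 339.911
Cutoffs: 682.154 ± 2.5·339.911 → [-167.6, 1531.9]
Outside: 1774 → excluded.
Retained (n=12): Σ = 7094, mean = 7094/12 = 591.167

591.2 ms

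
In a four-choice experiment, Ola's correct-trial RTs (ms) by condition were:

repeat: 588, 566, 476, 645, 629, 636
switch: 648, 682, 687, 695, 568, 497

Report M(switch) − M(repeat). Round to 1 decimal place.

39.5 ms

M(repeat) = 3540/6 = 590.000
M(switch) = 3777/6 = 629.500
Difference = 629.500 − 590.000 = 39.500 ms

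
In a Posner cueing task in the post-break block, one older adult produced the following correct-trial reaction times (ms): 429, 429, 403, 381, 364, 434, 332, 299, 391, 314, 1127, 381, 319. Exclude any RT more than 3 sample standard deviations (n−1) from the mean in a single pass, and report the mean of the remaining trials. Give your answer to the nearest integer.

373 ms

n = 13, ΣRT = 5603, M = 431.000
Σ(x−M)² = 549764.00; s = √(549764.00/12) = 214.041
Cutoffs: 431.000 ± 3·214.041 → [-211.1, 1073.1]
Outside: 1127 → excluded.
Retained (n=12): Σ = 4476, mean = 4476/12 = 373.000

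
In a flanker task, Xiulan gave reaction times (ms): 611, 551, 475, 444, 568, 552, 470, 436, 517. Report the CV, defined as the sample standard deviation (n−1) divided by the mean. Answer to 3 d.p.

0.118

n = 9, Σ = 4624, M = 513.7778
Σ(x−M)² = 29587.556; s = √(29587.556/8) = 60.8148
CV = 60.8148 / 513.7778 = 0.11837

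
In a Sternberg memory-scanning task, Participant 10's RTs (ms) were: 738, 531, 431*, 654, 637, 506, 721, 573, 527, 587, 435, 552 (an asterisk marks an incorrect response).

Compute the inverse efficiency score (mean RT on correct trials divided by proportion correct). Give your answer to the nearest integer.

641 ms

Correct trials (n=11): 738, 531, 654, 637, 506, 721, 573, 527, 587, 435, 552
Mean correct RT = 6461/11 = 587.3636 ms
Proportion correct = 11/12
IES = 587.3636 / (11/12) = 640.760 ms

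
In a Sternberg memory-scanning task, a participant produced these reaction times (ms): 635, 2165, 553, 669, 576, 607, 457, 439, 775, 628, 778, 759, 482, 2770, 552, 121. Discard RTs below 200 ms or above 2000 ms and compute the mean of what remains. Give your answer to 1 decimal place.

608.5 ms

Excluded: 121, 2165, 2770
Retained (n=13): Σ = 7910
Mean = 7910/13 = 608.4615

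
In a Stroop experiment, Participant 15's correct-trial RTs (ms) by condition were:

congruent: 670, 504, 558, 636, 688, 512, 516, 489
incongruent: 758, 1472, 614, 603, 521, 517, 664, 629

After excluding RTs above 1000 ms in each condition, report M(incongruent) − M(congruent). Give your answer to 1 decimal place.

43.5 ms

incongruent: exclude 1472
M(congruent) = 4573/8 = 571.625
M(incongruent) = 4306/7 = 615.143
Difference = 615.143 − 571.625 = 43.518 ms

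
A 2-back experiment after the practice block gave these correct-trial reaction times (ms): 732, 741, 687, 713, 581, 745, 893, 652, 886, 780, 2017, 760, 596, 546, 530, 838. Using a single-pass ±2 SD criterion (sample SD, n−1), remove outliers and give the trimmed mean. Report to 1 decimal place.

n = 16, ΣRT = 12697, M = 793.562
Σ(x−M)² = 1780279.94; s = √(1780279.94/15) = 344.507
Cutoffs: 793.562 ± 2·344.507 → [104.5, 1482.6]
Outside: 2017 → excluded.
Retained (n=15): Σ = 10680, mean = 10680/15 = 712.000

712.0 ms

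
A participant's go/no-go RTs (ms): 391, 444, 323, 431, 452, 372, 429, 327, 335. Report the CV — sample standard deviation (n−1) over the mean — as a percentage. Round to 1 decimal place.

13.4%

n = 9, Σ = 3504, M = 389.3333
Σ(x−M)² = 21766.000; s = √(21766.000/8) = 52.1608
CV = 52.1608 / 389.3333 = 0.13397 = 13.397%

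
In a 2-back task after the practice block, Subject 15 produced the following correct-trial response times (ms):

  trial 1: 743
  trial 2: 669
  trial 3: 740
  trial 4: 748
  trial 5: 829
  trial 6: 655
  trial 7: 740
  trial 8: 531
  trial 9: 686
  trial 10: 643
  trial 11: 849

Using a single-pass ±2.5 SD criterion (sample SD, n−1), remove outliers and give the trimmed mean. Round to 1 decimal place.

n = 11, ΣRT = 7833, M = 712.091
Σ(x−M)² = 79578.91; s = √(79578.91/10) = 89.207
Cutoffs: 712.091 ± 2.5·89.207 → [489.1, 935.1]
No RTs fall outside the cutoffs; all 11 retained. Mean = 7833/11 = 712.091

712.1 ms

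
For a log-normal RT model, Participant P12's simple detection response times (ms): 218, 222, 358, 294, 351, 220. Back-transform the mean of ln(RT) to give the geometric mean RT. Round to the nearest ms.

271 ms

ln(RT): 5.3845, 5.4027, 5.8805, 5.6836, 5.8608, 5.3936
Mean ln(RT) = 33.6057/6 = 5.60095
Geometric mean = exp(5.60095) = 270.68 ms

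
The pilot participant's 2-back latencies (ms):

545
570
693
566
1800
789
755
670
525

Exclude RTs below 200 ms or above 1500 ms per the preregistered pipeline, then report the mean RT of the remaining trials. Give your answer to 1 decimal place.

639.1 ms

Excluded: 1800
Retained (n=8): Σ = 5113
Mean = 5113/8 = 639.1250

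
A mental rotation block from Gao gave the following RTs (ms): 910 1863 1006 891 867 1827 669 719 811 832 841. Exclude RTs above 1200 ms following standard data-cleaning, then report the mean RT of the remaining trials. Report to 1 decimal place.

838.4 ms

Excluded: 1827, 1863
Retained (n=9): Σ = 7546
Mean = 7546/9 = 838.4444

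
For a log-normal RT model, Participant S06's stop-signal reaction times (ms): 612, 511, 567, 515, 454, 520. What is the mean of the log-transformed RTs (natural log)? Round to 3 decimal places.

6.268

ln(RT): 6.4167, 6.2364, 6.3404, 6.2442, 6.1181, 6.2538
Σ ln(RT) = 37.6096
Mean = 37.6096/6 = 6.26826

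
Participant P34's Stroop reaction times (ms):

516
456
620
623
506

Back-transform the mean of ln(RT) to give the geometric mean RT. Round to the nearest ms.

ln(RT): 6.2461, 6.1225, 6.4297, 6.4345, 6.2265
Mean ln(RT) = 31.4594/5 = 6.29188
Geometric mean = exp(6.29188) = 540.17 ms

540 ms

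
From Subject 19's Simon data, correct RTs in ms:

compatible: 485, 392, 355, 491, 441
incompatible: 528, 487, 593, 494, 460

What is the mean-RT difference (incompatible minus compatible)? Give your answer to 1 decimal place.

79.6 ms

M(compatible) = 2164/5 = 432.800
M(incompatible) = 2562/5 = 512.400
Difference = 512.400 − 432.800 = 79.600 ms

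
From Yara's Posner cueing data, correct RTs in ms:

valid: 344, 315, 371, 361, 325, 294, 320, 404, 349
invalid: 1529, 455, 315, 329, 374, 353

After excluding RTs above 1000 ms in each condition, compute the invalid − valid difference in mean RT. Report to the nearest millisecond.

23 ms

invalid: exclude 1529
M(valid) = 3083/9 = 342.556
M(invalid) = 1826/5 = 365.200
Difference = 365.200 − 342.556 = 22.644 ms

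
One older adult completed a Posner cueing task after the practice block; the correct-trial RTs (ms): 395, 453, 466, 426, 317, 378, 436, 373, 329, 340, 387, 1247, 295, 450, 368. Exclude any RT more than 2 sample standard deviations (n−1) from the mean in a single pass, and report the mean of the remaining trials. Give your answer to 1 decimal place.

386.6 ms

n = 15, ΣRT = 6660, M = 444.000
Σ(x−M)² = 728992.00; s = √(728992.00/14) = 228.190
Cutoffs: 444.000 ± 2·228.190 → [-12.4, 900.4]
Outside: 1247 → excluded.
Retained (n=14): Σ = 5413, mean = 5413/14 = 386.643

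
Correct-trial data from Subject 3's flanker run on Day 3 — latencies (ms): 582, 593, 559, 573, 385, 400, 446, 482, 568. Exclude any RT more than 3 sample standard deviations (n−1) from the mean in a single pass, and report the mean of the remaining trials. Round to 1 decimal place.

n = 9, ΣRT = 4588, M = 509.778
Σ(x−M)² = 54411.56; s = √(54411.56/8) = 82.471
Cutoffs: 509.778 ± 3·82.471 → [262.4, 757.2]
No RTs fall outside the cutoffs; all 9 retained. Mean = 4588/9 = 509.778

509.8 ms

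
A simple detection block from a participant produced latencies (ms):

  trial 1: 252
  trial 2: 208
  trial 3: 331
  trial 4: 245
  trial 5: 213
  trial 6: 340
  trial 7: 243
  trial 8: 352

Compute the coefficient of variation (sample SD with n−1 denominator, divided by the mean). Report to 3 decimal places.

0.215

n = 8, Σ = 2184, M = 273.0000
Σ(x−M)² = 24044.000; s = √(24044.000/7) = 58.6077
CV = 58.6077 / 273.0000 = 0.21468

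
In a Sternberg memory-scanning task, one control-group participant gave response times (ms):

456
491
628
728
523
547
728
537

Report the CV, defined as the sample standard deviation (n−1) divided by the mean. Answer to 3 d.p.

0.179

n = 8, Σ = 4638, M = 579.7500
Σ(x−M)² = 75595.500; s = √(75595.500/7) = 103.9200
CV = 103.9200 / 579.7500 = 0.17925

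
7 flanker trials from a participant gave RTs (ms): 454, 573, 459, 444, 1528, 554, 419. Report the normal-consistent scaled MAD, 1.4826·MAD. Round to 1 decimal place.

59.3 ms

Sorted: 419, 444, 454, 459, 554, 573, 1528 → median = 459
|x − 459| sorted: 0, 5, 15, 40, 95, 114, 1069 → MAD = 40
Robust SD ≈ 1.4826 × 40 = 59.304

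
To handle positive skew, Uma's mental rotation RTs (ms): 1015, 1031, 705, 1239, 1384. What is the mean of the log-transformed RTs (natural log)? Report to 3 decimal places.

6.955

ln(RT): 6.9226, 6.9383, 6.5582, 7.1221, 7.2327
Σ ln(RT) = 34.7739
Mean = 34.7739/5 = 6.95478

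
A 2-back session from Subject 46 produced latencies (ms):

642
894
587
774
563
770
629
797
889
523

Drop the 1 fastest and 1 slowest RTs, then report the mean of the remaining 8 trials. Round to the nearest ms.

706 ms

Sorted: 523, 563, 587, 629, 642, 770, 774, 797, 889, 894
Drop lowest 1 (523) and highest 1 (894)
Remaining (n=8): Σ = 5651, mean = 5651/8 = 706.375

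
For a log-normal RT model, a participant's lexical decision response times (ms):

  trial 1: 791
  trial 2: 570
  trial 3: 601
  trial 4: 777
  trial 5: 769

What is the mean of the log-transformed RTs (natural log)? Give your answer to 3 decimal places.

6.544

ln(RT): 6.6733, 6.3456, 6.3986, 6.6554, 6.6451
Σ ln(RT) = 32.7181
Mean = 32.7181/5 = 6.54361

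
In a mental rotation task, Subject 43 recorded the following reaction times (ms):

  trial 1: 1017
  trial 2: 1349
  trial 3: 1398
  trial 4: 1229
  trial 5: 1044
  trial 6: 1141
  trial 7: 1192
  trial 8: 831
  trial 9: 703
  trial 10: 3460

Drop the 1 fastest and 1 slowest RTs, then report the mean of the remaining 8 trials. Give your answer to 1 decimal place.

Sorted: 703, 831, 1017, 1044, 1141, 1192, 1229, 1349, 1398, 3460
Drop lowest 1 (703) and highest 1 (3460)
Remaining (n=8): Σ = 9201, mean = 9201/8 = 1150.125

1150.1 ms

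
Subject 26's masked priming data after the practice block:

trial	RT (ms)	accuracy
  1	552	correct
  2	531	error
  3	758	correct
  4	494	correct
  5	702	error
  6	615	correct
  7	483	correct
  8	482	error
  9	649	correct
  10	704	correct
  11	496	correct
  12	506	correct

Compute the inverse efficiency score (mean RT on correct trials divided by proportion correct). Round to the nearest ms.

Correct trials (n=9): 552, 758, 494, 615, 483, 649, 704, 496, 506
Mean correct RT = 5257/9 = 584.1111 ms
Proportion correct = 9/12
IES = 584.1111 / (9/12) = 778.815 ms

779 ms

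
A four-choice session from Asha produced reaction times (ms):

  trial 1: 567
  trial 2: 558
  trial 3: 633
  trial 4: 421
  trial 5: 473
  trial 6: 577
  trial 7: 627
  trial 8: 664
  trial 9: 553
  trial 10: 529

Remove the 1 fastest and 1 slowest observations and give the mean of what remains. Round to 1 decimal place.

Sorted: 421, 473, 529, 553, 558, 567, 577, 627, 633, 664
Drop lowest 1 (421) and highest 1 (664)
Remaining (n=8): Σ = 4517, mean = 4517/8 = 564.625

564.6 ms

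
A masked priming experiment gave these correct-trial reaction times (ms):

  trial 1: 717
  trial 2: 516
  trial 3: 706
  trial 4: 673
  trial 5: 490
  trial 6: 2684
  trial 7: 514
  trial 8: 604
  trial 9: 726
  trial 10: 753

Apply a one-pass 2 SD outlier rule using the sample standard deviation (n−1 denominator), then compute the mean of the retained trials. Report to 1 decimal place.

n = 10, ΣRT = 8383, M = 838.300
Σ(x−M)² = 3871294.10; s = √(3871294.10/9) = 655.853
Cutoffs: 838.300 ± 2·655.853 → [-473.4, 2150.0]
Outside: 2684 → excluded.
Retained (n=9): Σ = 5699, mean = 5699/9 = 633.222

633.2 ms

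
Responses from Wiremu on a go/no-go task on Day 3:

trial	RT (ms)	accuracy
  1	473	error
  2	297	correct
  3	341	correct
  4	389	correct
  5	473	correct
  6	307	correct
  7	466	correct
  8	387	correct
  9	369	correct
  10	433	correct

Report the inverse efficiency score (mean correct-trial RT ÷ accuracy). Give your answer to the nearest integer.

427 ms

Correct trials (n=9): 297, 341, 389, 473, 307, 466, 387, 369, 433
Mean correct RT = 3462/9 = 384.6667 ms
Proportion correct = 9/10
IES = 384.6667 / (9/10) = 427.407 ms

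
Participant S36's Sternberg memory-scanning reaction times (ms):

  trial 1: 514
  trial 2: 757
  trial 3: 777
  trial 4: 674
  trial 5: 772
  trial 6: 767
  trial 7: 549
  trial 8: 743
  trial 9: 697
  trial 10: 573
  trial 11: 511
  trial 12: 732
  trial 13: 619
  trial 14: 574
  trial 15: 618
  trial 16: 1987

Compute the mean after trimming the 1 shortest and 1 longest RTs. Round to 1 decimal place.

669.0 ms

Sorted: 511, 514, 549, 573, 574, 618, 619, 674, 697, 732, 743, 757, 767, 772, 777, 1987
Drop lowest 1 (511) and highest 1 (1987)
Remaining (n=14): Σ = 9366, mean = 9366/14 = 669.000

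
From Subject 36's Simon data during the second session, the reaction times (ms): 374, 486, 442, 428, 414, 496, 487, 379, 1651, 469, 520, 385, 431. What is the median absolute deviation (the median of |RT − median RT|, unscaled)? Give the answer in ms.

Sorted: 374, 379, 385, 414, 428, 431, 442, 469, 486, 487, 496, 520, 1651 → median = 442
|x − 442|: 68, 44, 0, 14, 28, 54, 45, 63, 1209, 27, 78, 57, 11
Sorted deviations: 0, 11, 14, 27, 28, 44, 45, 54, 57, 63, 68, 78, 1209 → MAD = 45

45 ms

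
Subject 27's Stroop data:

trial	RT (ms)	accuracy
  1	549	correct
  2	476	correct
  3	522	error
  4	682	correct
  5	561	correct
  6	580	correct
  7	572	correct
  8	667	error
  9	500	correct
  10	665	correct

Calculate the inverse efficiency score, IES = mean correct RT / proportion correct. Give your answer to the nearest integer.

716 ms

Correct trials (n=8): 549, 476, 682, 561, 580, 572, 500, 665
Mean correct RT = 4585/8 = 573.1250 ms
Proportion correct = 8/10
IES = 573.1250 / (8/10) = 716.406 ms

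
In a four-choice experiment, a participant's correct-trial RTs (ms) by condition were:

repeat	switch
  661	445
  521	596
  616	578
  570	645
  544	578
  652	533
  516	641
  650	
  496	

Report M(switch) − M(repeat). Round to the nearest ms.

-7 ms

M(repeat) = 5226/9 = 580.667
M(switch) = 4016/7 = 573.714
Difference = 573.714 − 580.667 = -6.952 ms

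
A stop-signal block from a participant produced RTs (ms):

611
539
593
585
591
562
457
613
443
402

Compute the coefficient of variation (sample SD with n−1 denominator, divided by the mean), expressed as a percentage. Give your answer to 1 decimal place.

14.3%

n = 10, Σ = 5396, M = 539.6000
Σ(x−M)² = 53630.400; s = √(53630.400/9) = 77.1941
CV = 77.1941 / 539.6000 = 0.14306 = 14.306%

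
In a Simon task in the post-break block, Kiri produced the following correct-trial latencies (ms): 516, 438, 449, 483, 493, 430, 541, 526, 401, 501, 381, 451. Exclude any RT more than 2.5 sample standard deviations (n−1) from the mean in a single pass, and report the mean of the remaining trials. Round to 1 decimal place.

467.5 ms

n = 12, ΣRT = 5610, M = 467.500
Σ(x−M)² = 27985.00; s = √(27985.00/11) = 50.439
Cutoffs: 467.500 ± 2.5·50.439 → [341.4, 593.6]
No RTs fall outside the cutoffs; all 12 retained. Mean = 5610/12 = 467.500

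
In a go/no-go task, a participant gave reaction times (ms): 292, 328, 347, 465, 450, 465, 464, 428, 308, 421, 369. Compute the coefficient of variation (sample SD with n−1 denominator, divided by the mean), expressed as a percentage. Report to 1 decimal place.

n = 11, Σ = 4337, M = 394.2727
Σ(x−M)² = 44992.182; s = √(44992.182/10) = 67.0762
CV = 67.0762 / 394.2727 = 0.17013 = 17.013%

17.0%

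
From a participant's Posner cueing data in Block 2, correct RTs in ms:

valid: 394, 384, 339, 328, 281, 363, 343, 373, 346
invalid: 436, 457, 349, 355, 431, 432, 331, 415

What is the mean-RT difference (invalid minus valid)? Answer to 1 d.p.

M(valid) = 3151/9 = 350.111
M(invalid) = 3206/8 = 400.750
Difference = 400.750 − 350.111 = 50.639 ms

50.6 ms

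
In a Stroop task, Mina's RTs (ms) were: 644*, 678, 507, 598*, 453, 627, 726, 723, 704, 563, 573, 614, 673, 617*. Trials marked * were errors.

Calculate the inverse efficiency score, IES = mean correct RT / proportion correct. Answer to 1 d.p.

Correct trials (n=11): 678, 507, 453, 627, 726, 723, 704, 563, 573, 614, 673
Mean correct RT = 6841/11 = 621.9091 ms
Proportion correct = 11/14
IES = 621.9091 / (11/14) = 791.521 ms

791.5 ms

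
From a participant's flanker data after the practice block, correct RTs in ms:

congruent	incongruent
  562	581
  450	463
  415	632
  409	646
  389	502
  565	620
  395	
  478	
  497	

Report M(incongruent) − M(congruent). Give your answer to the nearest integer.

112 ms

M(congruent) = 4160/9 = 462.222
M(incongruent) = 3444/6 = 574.000
Difference = 574.000 − 462.222 = 111.778 ms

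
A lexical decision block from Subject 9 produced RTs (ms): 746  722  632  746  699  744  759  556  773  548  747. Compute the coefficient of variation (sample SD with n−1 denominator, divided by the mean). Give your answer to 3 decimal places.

n = 11, Σ = 7672, M = 697.4545
Σ(x−M)² = 66064.727; s = √(66064.727/10) = 81.2802
CV = 81.2802 / 697.4545 = 0.11654

0.117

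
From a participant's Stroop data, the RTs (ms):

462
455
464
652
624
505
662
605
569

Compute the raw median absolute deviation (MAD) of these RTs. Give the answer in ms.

Sorted: 455, 462, 464, 505, 569, 605, 624, 652, 662 → median = 569
|x − 569|: 107, 114, 105, 83, 55, 64, 93, 36, 0
Sorted deviations: 0, 36, 55, 64, 83, 93, 105, 107, 114 → MAD = 83

83 ms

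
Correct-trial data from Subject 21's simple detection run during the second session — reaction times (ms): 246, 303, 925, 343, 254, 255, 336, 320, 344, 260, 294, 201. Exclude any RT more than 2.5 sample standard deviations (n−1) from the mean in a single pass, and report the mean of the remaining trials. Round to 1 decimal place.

286.9 ms

n = 12, ΣRT = 4081, M = 340.083
Σ(x−M)² = 395328.92; s = √(395328.92/11) = 189.576
Cutoffs: 340.083 ± 2.5·189.576 → [-133.9, 814.0]
Outside: 925 → excluded.
Retained (n=11): Σ = 3156, mean = 3156/11 = 286.909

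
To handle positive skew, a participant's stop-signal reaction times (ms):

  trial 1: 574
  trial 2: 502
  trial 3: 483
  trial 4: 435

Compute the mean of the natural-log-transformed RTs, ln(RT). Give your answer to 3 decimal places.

ln(RT): 6.3526, 6.2186, 6.1800, 6.0753
Σ ln(RT) = 24.8266
Mean = 24.8266/4 = 6.20665

6.207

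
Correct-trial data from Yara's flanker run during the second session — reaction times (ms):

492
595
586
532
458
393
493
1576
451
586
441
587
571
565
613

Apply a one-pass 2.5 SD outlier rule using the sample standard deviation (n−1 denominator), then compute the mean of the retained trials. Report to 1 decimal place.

n = 15, ΣRT = 8939, M = 595.933
Σ(x−M)² = 1093380.93; s = √(1093380.93/14) = 279.461
Cutoffs: 595.933 ± 2.5·279.461 → [-102.7, 1294.6]
Outside: 1576 → excluded.
Retained (n=14): Σ = 7363, mean = 7363/14 = 525.929

525.9 ms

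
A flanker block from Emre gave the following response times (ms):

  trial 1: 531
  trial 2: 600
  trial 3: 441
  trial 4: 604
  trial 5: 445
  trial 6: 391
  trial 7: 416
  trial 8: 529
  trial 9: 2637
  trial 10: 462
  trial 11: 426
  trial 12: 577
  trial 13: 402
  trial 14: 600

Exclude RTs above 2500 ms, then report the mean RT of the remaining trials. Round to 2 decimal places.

Excluded: 2637
Retained (n=13): Σ = 6424
Mean = 6424/13 = 494.1538

494.15 ms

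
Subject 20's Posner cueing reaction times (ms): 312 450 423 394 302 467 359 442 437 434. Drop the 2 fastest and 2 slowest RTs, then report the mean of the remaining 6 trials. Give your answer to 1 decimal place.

Sorted: 302, 312, 359, 394, 423, 434, 437, 442, 450, 467
Drop lowest 2 (302, 312) and highest 2 (450, 467)
Remaining (n=6): Σ = 2489, mean = 2489/6 = 414.833

414.8 ms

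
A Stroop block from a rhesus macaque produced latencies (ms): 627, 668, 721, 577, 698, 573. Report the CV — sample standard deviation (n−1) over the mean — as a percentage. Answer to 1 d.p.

n = 6, Σ = 3864, M = 644.0000
Σ(x−M)² = 19240.000; s = √(19240.000/5) = 62.0322
CV = 62.0322 / 644.0000 = 0.09632 = 9.632%

9.6%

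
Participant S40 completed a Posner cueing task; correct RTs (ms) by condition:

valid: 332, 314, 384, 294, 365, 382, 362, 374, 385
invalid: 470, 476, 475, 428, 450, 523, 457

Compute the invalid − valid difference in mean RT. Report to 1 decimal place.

113.8 ms

M(valid) = 3192/9 = 354.667
M(invalid) = 3279/7 = 468.429
Difference = 468.429 − 354.667 = 113.762 ms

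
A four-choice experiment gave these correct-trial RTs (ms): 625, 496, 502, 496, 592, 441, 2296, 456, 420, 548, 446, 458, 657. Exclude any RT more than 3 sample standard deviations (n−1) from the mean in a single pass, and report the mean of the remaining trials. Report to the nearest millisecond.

511 ms

n = 13, ΣRT = 8433, M = 648.692
Σ(x−M)² = 3005768.77; s = √(3005768.77/12) = 500.480
Cutoffs: 648.692 ± 3·500.480 → [-852.7, 2150.1]
Outside: 2296 → excluded.
Retained (n=12): Σ = 6137, mean = 6137/12 = 511.417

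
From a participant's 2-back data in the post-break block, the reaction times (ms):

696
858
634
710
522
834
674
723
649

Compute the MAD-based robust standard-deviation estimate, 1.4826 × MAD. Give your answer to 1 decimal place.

Sorted: 522, 634, 649, 674, 696, 710, 723, 834, 858 → median = 696
|x − 696| sorted: 0, 14, 22, 27, 47, 62, 138, 162, 174 → MAD = 47
Robust SD ≈ 1.4826 × 47 = 69.682

69.7 ms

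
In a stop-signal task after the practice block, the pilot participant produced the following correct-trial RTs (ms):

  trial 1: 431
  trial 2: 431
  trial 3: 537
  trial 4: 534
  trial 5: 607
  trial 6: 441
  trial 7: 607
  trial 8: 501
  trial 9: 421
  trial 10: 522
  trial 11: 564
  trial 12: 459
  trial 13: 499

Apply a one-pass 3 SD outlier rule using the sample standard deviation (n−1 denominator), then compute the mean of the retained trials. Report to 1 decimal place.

504.2 ms

n = 13, ΣRT = 6554, M = 504.154
Σ(x−M)² = 50705.69; s = √(50705.69/12) = 65.004
Cutoffs: 504.154 ± 3·65.004 → [309.1, 699.2]
No RTs fall outside the cutoffs; all 13 retained. Mean = 6554/13 = 504.154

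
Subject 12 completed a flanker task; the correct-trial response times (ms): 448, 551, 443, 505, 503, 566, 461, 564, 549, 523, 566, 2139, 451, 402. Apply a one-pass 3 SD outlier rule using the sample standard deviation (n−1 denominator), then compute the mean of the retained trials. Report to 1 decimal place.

502.5 ms

n = 14, ΣRT = 8671, M = 619.357
Σ(x−M)² = 2524727.21; s = √(2524727.21/13) = 440.692
Cutoffs: 619.357 ± 3·440.692 → [-702.7, 1941.4]
Outside: 2139 → excluded.
Retained (n=13): Σ = 6532, mean = 6532/13 = 502.462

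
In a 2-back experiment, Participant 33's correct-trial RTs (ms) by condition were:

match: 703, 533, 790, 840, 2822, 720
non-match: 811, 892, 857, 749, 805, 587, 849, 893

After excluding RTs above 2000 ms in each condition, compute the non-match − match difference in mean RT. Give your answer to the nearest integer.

match: exclude 2822
M(match) = 3586/5 = 717.200
M(non-match) = 6443/8 = 805.375
Difference = 805.375 − 717.200 = 88.175 ms

88 ms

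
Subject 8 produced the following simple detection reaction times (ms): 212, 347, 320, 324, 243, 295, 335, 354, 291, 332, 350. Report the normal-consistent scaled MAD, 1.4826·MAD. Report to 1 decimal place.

38.5 ms

Sorted: 212, 243, 291, 295, 320, 324, 332, 335, 347, 350, 354 → median = 324
|x − 324| sorted: 0, 4, 8, 11, 23, 26, 29, 30, 33, 81, 112 → MAD = 26
Robust SD ≈ 1.4826 × 26 = 38.548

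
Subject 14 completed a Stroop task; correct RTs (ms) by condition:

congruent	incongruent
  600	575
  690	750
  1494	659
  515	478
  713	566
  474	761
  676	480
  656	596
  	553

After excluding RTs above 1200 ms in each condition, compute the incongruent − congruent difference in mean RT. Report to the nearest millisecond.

congruent: exclude 1494
M(congruent) = 4324/7 = 617.714
M(incongruent) = 5418/9 = 602.000
Difference = 602.000 − 617.714 = -15.714 ms

-16 ms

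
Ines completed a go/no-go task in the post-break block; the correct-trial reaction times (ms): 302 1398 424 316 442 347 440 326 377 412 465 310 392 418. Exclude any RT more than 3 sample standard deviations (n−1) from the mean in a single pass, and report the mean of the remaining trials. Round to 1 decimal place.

382.4 ms

n = 14, ΣRT = 6369, M = 454.929
Σ(x−M)² = 996034.93; s = √(996034.93/13) = 276.800
Cutoffs: 454.929 ± 3·276.800 → [-375.5, 1285.3]
Outside: 1398 → excluded.
Retained (n=13): Σ = 4971, mean = 4971/13 = 382.385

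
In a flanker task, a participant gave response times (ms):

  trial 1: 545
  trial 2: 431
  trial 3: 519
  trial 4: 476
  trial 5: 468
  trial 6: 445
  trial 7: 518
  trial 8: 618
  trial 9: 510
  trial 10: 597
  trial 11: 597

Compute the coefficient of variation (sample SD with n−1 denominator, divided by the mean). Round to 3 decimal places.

0.122

n = 11, Σ = 5724, M = 520.3636
Σ(x−M)² = 40376.545; s = √(40376.545/10) = 63.5425
CV = 63.5425 / 520.3636 = 0.12211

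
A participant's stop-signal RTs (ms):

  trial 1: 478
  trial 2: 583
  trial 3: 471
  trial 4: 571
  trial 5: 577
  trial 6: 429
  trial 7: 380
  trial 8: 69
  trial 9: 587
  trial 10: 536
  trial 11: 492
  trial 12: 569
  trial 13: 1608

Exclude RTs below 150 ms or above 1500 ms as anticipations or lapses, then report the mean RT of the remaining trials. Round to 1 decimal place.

515.7 ms

Excluded: 69, 1608
Retained (n=11): Σ = 5673
Mean = 5673/11 = 515.7273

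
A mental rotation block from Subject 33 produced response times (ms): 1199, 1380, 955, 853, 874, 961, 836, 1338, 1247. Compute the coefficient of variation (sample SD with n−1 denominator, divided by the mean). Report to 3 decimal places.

0.204

n = 9, Σ = 9643, M = 1071.4444
Σ(x−M)² = 381242.222; s = √(381242.222/8) = 218.3009
CV = 218.3009 / 1071.4444 = 0.20374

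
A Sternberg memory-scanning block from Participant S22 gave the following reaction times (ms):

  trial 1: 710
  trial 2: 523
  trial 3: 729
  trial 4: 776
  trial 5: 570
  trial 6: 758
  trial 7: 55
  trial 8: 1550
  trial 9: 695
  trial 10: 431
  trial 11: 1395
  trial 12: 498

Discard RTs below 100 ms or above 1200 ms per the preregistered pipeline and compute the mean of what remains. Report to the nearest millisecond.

632 ms

Excluded: 55, 1395, 1550
Retained (n=9): Σ = 5690
Mean = 5690/9 = 632.2222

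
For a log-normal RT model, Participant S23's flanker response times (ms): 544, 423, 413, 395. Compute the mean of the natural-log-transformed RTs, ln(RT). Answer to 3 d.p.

ln(RT): 6.2989, 6.0474, 6.0234, 5.9789
Σ ln(RT) = 24.3487
Mean = 24.3487/4 = 6.08716

6.087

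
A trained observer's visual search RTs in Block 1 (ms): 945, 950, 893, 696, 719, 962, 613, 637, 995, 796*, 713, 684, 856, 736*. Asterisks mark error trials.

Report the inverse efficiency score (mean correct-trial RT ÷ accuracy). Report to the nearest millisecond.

Correct trials (n=12): 945, 950, 893, 696, 719, 962, 613, 637, 995, 713, 684, 856
Mean correct RT = 9663/12 = 805.2500 ms
Proportion correct = 12/14
IES = 805.2500 / (12/14) = 939.458 ms

939 ms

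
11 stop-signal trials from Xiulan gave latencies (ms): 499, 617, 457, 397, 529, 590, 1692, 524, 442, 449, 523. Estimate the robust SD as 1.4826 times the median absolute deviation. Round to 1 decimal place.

99.3 ms

Sorted: 397, 442, 449, 457, 499, 523, 524, 529, 590, 617, 1692 → median = 523
|x − 523| sorted: 0, 1, 6, 24, 66, 67, 74, 81, 94, 126, 1169 → MAD = 67
Robust SD ≈ 1.4826 × 67 = 99.334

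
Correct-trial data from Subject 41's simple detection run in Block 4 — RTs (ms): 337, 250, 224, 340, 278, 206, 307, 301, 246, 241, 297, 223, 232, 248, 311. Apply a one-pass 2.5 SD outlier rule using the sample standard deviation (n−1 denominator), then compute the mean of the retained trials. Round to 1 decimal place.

n = 15, ΣRT = 4041, M = 269.400
Σ(x−M)² = 26353.60; s = √(26353.60/14) = 43.387
Cutoffs: 269.400 ± 2.5·43.387 → [160.9, 377.9]
No RTs fall outside the cutoffs; all 15 retained. Mean = 4041/15 = 269.400

269.4 ms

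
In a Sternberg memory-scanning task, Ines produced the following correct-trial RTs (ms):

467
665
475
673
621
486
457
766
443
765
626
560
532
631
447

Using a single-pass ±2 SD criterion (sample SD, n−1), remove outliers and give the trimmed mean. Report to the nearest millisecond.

n = 15, ΣRT = 8614, M = 574.267
Σ(x−M)² = 177520.93; s = √(177520.93/14) = 112.606
Cutoffs: 574.267 ± 2·112.606 → [349.1, 799.5]
No RTs fall outside the cutoffs; all 15 retained. Mean = 8614/15 = 574.267

574 ms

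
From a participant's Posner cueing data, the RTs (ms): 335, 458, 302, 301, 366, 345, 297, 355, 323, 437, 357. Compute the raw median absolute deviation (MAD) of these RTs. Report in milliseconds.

Sorted: 297, 301, 302, 323, 335, 345, 355, 357, 366, 437, 458 → median = 345
|x − 345|: 10, 113, 43, 44, 21, 0, 48, 10, 22, 92, 12
Sorted deviations: 0, 10, 10, 12, 21, 22, 43, 44, 48, 92, 113 → MAD = 22

22 ms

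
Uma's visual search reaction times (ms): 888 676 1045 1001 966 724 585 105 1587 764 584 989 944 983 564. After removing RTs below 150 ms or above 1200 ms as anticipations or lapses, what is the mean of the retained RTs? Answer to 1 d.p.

824.1 ms

Excluded: 105, 1587
Retained (n=13): Σ = 10713
Mean = 10713/13 = 824.0769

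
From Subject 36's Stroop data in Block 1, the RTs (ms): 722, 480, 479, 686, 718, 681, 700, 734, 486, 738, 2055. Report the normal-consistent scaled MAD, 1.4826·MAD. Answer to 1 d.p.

50.4 ms

Sorted: 479, 480, 486, 681, 686, 700, 718, 722, 734, 738, 2055 → median = 700
|x − 700| sorted: 0, 14, 18, 19, 22, 34, 38, 214, 220, 221, 1355 → MAD = 34
Robust SD ≈ 1.4826 × 34 = 50.408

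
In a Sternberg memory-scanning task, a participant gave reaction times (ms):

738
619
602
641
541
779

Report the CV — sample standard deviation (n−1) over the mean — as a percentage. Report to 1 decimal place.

13.6%

n = 6, Σ = 3920, M = 653.3333
Σ(x−M)² = 39545.333; s = √(39545.333/5) = 88.9329
CV = 88.9329 / 653.3333 = 0.13612 = 13.612%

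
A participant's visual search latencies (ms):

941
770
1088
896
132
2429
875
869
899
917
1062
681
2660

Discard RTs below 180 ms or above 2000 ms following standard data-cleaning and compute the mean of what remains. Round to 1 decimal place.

Excluded: 132, 2429, 2660
Retained (n=10): Σ = 8998
Mean = 8998/10 = 899.8000

899.8 ms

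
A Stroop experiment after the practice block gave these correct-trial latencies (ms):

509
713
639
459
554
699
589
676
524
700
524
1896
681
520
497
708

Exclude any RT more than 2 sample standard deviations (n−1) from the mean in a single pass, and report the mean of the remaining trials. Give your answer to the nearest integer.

n = 16, ΣRT = 10888, M = 680.500
Σ(x−M)² = 1692984.00; s = √(1692984.00/15) = 335.955
Cutoffs: 680.500 ± 2·335.955 → [8.6, 1352.4]
Outside: 1896 → excluded.
Retained (n=15): Σ = 8992, mean = 8992/15 = 599.467

599 ms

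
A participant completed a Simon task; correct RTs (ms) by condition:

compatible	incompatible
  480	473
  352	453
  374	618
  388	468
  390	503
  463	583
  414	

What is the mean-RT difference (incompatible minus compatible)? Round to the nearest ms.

M(compatible) = 2861/7 = 408.714
M(incompatible) = 3098/6 = 516.333
Difference = 516.333 − 408.714 = 107.619 ms

108 ms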